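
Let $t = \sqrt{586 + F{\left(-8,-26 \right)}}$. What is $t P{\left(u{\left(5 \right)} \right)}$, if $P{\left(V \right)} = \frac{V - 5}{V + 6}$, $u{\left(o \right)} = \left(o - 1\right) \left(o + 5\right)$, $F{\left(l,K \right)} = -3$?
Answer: $\frac{35 \sqrt{583}}{46} \approx 18.371$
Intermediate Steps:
$u{\left(o \right)} = \left(-1 + o\right) \left(5 + o\right)$
$t = \sqrt{583}$ ($t = \sqrt{586 - 3} = \sqrt{583} \approx 24.145$)
$P{\left(V \right)} = \frac{-5 + V}{6 + V}$
$t P{\left(u{\left(5 \right)} \right)} = \sqrt{583} \frac{-5 + \left(-5 + 5^{2} + 4 \cdot 5\right)}{6 + \left(-5 + 5^{2} + 4 \cdot 5\right)} = \sqrt{583} \frac{-5 + \left(-5 + 25 + 20\right)}{6 + \left(-5 + 25 + 20\right)} = \sqrt{583} \frac{-5 + 40}{6 + 40} = \sqrt{583} \cdot \frac{1}{46} \cdot 35 = \sqrt{583} \cdot \frac{35}{46} = \frac{35 \sqrt{583}}{46}$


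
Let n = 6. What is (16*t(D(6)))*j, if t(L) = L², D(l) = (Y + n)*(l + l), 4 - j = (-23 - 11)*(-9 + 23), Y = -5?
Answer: 1105920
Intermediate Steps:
j = 480 (j = 4 - (-23 - 11)*(-9 + 23) = 4 - (-34)*14 = 4 - 1*(-476) = 4 + 476 = 480)
D(l) = 2*l (D(l) = (-5 + 6)*(l + l) = 1*(2*l) = 2*l)
(16*t(D(6)))*j = (16*(2*6)²)*480 = (16*12²)*480 = (16*144)*480 = 2304*480 = 1105920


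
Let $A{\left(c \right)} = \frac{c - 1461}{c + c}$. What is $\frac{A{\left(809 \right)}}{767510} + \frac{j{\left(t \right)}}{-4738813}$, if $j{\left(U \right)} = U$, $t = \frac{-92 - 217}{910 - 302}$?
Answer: $- \frac{373703864897}{894490472417579680} \approx -4.1778 \cdot 10^{-7}$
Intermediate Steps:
$A{\left(c \right)} = \frac{-1461 + c}{2 c}$
$t = - \frac{309}{608} \approx -0.50822$
$\frac{A{\left(809 \right)}}{767510} + \frac{j{\left(t \right)}}{-4738813} = \frac{\frac{1}{2} \cdot \frac{1}{809} \left(-1461 + 809\right)}{767510} - \frac{309}{608 \left(-4738813\right)} = \frac{1}{2} \cdot \frac{1}{809} \left(-652\right) \frac{1}{767510} - - \frac{309}{2881198304} = \left(- \frac{326}{809}\right) \frac{1}{767510} + \frac{309}{2881198304} = - \frac{163}{310457795} + \frac{309}{2881198304} = - \frac{373703864897}{894490472417579680}$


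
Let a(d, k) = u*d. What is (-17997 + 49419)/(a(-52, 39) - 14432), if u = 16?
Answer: -5237/2544 ≈ -2.0586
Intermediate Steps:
a(d, k) = 16*d
(-17997 + 49419)/(a(-52, 39) - 14432) = (-17997 + 49419)/(16*(-52) - 14432) = 31422/(-832 - 14432) = 31422/(-15264) = 31422*(-1/15264) = -5237/2544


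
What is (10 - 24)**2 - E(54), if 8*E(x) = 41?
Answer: 1527/8 ≈ 190.88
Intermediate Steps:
E(x) = 41/8 (E(x) = (1/8)*41 = 41/8)
(10 - 24)**2 - E(54) = (10 - 24)**2 - 1*41/8 = (-14)**2 - 41/8 = 196 - 41/8 = 1527/8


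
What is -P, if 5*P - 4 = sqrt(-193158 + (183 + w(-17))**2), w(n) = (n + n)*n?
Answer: -4/5 - sqrt(385963)/5 ≈ -125.05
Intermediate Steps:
w(n) = 2*n**2 (w(n) = (2*n)*n = 2*n**2)
P = 4/5 + sqrt(385963)/5 (P = 4/5 + sqrt(-193158 + (183 + 2*(-17)**2)**2)/5 = 4/5 + sqrt(-193158 + (183 + 2*289)**2)/5 = 4/5 + sqrt(-193158 + (183 + 578)**2)/5 = 4/5 + sqrt(-193158 + 761**2)/5 = 4/5 + sqrt(-193158 + 579121)/5 = 4/5 + sqrt(385963)/5 ≈ 125.05)
-P = -(4/5 + sqrt(385963)/5) = -4/5 - sqrt(385963)/5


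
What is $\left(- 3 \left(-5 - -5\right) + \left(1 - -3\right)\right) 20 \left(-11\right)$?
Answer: $-880$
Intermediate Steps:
$\left(- 3 \left(-5 - -5\right) + \left(1 - -3\right)\right) 20 \left(-11\right) = \left(- 3 \left(-5 + 5\right) + \left(1 + 3\right)\right) 20 \left(-11\right) = \left(\left(-3\right) 0 + 4\right) 20 \left(-11\right) = \left(0 + 4\right) 20 \left(-11\right) = 4 \cdot 20 \left(-11\right) = 80 \left(-11\right) = -880$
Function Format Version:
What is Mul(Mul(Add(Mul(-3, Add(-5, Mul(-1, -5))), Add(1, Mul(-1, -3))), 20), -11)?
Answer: -880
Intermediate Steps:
Mul(Mul(Add(Mul(-3, Add(-5, Mul(-1, -5))), Add(1, Mul(-1, -3))), 20), -11) = Mul(Mul(Add(Mul(-3, Add(-5, 5)), Add(1, 3)), 20), -11) = Mul(Mul(Add(Mul(-3, 0), 4), 20), -11) = Mul(Mul(Add(0, 4), 20), -11) = Mul(Mul(4, 20), -11) = Mul(80, -11) = -880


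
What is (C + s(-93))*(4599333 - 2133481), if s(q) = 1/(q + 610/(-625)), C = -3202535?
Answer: -92765793060362040/11747 ≈ -7.8970e+12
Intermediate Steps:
s(q) = 1/(-122/125 + q) (s(q) = 1/(q + 610*(-1/625)) = 1/(q - 122/125) = 1/(-122/125 + q))
(C + s(-93))*(4599333 - 2133481) = (-3202535 + 125/(-122 + 125*(-93)))*(4599333 - 2133481) = (-3202535 + 125/(-122 - 11625))*2465852 = (-3202535 + 125/(-11747))*2465852 = (-3202535 + 125*(-1/11747))*2465852 = (-3202535 - 125/11747)*2465852 = -37620178770/11747*2465852 = -92765793060362040/11747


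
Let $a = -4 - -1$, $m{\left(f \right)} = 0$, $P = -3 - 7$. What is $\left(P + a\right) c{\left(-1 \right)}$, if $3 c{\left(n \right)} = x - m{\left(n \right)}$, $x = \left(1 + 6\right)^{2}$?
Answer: $- \frac{637}{3} \approx -212.33$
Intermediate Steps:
$P = -10$
$x = 49$ ($x = 7^{2} = 49$)
$a = -3$ ($a = -4 + 1 = -3$)
$c{\left(n \right)} = \frac{49}{3}$ ($c{\left(n \right)} = \frac{49 - 0}{3} = \frac{49 + 0}{3} = \frac{1}{3} \cdot 49 = \frac{49}{3}$)
$\left(P + a\right) c{\left(-1 \right)} = \left(-10 - 3\right) \frac{49}{3} = \left(-13\right) \frac{49}{3} = - \frac{637}{3}$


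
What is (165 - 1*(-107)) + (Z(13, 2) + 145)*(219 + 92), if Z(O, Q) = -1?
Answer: 45056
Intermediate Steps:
(165 - 1*(-107)) + (Z(13, 2) + 145)*(219 + 92) = (165 - 1*(-107)) + (-1 + 145)*(219 + 92) = (165 + 107) + 144*311 = 272 + 44784 = 45056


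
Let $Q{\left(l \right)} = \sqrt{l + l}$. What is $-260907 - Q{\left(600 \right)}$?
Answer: $-260907 - 20 \sqrt{3} \approx -2.6094 \cdot 10^{5}$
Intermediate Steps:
$Q{\left(l \right)} = \sqrt{2} \sqrt{l}$ ($Q{\left(l \right)} = \sqrt{2 l} = \sqrt{2} \sqrt{l}$)
$-260907 - Q{\left(600 \right)} = -260907 - \sqrt{2} \sqrt{600} = -260907 - \sqrt{2} \cdot 10 \sqrt{6} = -260907 - 20 \sqrt{3}$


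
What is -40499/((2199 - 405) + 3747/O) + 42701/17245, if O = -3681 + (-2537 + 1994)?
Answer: -875547256237/43538503235 ≈ -20.110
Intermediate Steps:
O = -4224 (O = -3681 - 543 = -4224)
-40499/((2199 - 405) + 3747/O) + 42701/17245 = -40499/((2199 - 405) + 3747/(-4224)) + 42701/17245 = -40499/(1794 + 3747*(-1/4224)) + 42701*(1/17245) = -40499/(1794 - 1249/1408) + 42701/17245 = -40499/2524703/1408 + 42701/17245 = -40499*1408/2524703 + 42701/17245 = -57022592/2524703 + 42701/17245 = -875547256237/43538503235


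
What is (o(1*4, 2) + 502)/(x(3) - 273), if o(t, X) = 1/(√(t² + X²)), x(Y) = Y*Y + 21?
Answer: -502/243 - √5/2430 ≈ -2.0668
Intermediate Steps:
x(Y) = 21 + Y² (x(Y) = Y² + 21 = 21 + Y²)
o(t, X) = (X² + t²)^(-½) (o(t, X) = 1/(√(X² + t²)) = (X² + t²)^(-½))
(o(1*4, 2) + 502)/(x(3) - 273) = ((2² + (1*4)²)^(-½) + 502)/((21 + 3²) - 273) = ((4 + 4²)^(-½) + 502)/((21 + 9) - 273) = ((4 + 16)^(-½) + 502)/(30 - 273) = (20^(-½) + 502)/(-243) = (√5/10 + 502)*(-1/243) = (502 + √5/10)*(-1/243) = -502/243 - √5/2430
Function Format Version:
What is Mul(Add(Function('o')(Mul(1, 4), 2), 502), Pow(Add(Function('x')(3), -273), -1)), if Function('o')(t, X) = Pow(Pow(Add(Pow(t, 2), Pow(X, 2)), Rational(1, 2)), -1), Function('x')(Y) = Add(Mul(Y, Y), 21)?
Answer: Add(Rational(-502, 243), Mul(Rational(-1, 2430), Pow(5, Rational(1, 2)))) ≈ -2.0668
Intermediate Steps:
Function('x')(Y) = Add(21, Pow(Y, 2)) (Function('x')(Y) = Add(Pow(Y, 2), 21) = Add(21, Pow(Y, 2)))
Function('o')(t, X) = Pow(Add(Pow(X, 2), Pow(t, 2)), Rational(-1, 2)) (Function('o')(t, X) = Pow(Pow(Add(Pow(X, 2), Pow(t, 2)), Rational(1, 2)), -1) = Pow(Add(Pow(X, 2), Pow(t, 2)), Rational(-1, 2)))
Mul(Add(Function('o')(Mul(1, 4), 2), 502), Pow(Add(Function('x')(3), -273), -1)) = Mul(Add(Pow(Add(Pow(2, 2), Pow(Mul(1, 4), 2)), Rational(-1, 2)), 502), Pow(Add(Add(21, Pow(3, 2)), -273), -1)) = Mul(Add(Pow(Add(4, Pow(4, 2)), Rational(-1, 2)), 502), Pow(Add(Add(21, 9), -273), -1)) = Mul(Add(Pow(Add(4, 16), Rational(-1, 2)), 502), Pow(Add(30, -273), -1)) = Mul(Add(Pow(20, Rational(-1, 2)), 502), Pow(-243, -1)) = Mul(Add(Mul(Rational(1, 10), Pow(5, Rational(1, 2))), 502), Rational(-1, 243)) = Mul(Add(502, Mul(Rational(1, 10), Pow(5, Rational(1, 2)))), Rational(-1, 243)) = Add(Rational(-502, 243), Mul(Rational(-1, 2430), Pow(5, Rational(1, 2))))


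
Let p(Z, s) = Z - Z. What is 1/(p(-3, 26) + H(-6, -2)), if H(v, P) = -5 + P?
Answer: -1/7 ≈ -0.14286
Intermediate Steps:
p(Z, s) = 0
1/(p(-3, 26) + H(-6, -2)) = 1/(0 + (-5 - 2)) = 1/(0 - 7) = 1/(-7) = -1/7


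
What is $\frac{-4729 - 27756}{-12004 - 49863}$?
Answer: $\frac{32485}{61867} \approx 0.52508$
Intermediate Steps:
$\frac{-4729 - 27756}{-12004 - 49863} = - \frac{32485}{-61867} = \left(-32485\right) \left(- \frac{1}{61867}\right) = \frac{32485}{61867}$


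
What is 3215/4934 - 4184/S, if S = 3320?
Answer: -1246257/2047610 ≈ -0.60864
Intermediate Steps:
3215/4934 - 4184/S = 3215/4934 - 4184/3320 = 3215*(1/4934) - 4184*1/3320 = 3215/4934 - 523/415 = -1246257/2047610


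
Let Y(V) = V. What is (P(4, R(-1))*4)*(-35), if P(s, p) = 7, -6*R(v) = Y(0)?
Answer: -980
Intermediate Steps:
R(v) = 0 (R(v) = -1/6*0 = 0)
(P(4, R(-1))*4)*(-35) = (7*4)*(-35) = 28*(-35) = -980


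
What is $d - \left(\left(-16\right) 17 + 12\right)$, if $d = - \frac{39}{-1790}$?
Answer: $\frac{465439}{1790} \approx 260.02$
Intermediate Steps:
$d = \frac{39}{1790}$ ($d = \left(-39\right) \left(- \frac{1}{1790}\right) = \frac{39}{1790} \approx 0.021788$)
$d - \left(\left(-16\right) 17 + 12\right) = \frac{39}{1790} - \left(\left(-16\right) 17 + 12\right) = \frac{39}{1790} - \left(-272 + 12\right) = \frac{39}{1790} - -260 = \frac{39}{1790} + 260 = \frac{465439}{1790}$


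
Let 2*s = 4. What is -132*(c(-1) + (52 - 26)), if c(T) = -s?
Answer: -3168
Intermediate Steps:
s = 2 (s = (1/2)*4 = 2)
c(T) = -2 (c(T) = -1*2 = -2)
-132*(c(-1) + (52 - 26)) = -132*(-2 + (52 - 26)) = -132*(-2 + 26) = -132*24 = -3168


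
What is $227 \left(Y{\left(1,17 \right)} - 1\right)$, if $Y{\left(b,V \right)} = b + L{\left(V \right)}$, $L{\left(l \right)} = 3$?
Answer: $681$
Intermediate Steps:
$Y{\left(b,V \right)} = 3 + b$ ($Y{\left(b,V \right)} = b + 3 = 3 + b$)
$227 \left(Y{\left(1,17 \right)} - 1\right) = 227 \left(\left(3 + 1\right) - 1\right) = 227 \left(4 - 1\right) = 227 \cdot 3 = 681$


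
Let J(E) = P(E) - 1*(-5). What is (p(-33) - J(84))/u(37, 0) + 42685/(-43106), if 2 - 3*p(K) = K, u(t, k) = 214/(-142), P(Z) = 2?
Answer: -56549249/13837026 ≈ -4.0868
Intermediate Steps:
u(t, k) = -107/71 (u(t, k) = 214*(-1/142) = -107/71)
p(K) = ⅔ - K/3
J(E) = 7 (J(E) = 2 - 1*(-5) = 2 + 5 = 7)
(p(-33) - J(84))/u(37, 0) + 42685/(-43106) = ((⅔ - ⅓*(-33)) - 1*7)/(-107/71) + 42685/(-43106) = ((⅔ + 11) - 7)*(-71/107) + 42685*(-1/43106) = (35/3 - 7)*(-71/107) - 42685/43106 = (14/3)*(-71/107) - 42685/43106 = -994/321 - 42685/43106 = -56549249/13837026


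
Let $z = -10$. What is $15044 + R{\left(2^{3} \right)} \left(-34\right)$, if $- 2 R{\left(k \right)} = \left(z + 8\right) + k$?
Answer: $15146$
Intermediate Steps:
$R{\left(k \right)} = 1 - \frac{k}{2}$ ($R{\left(k \right)} = - \frac{\left(-10 + 8\right) + k}{2} = - \frac{-2 + k}{2} = 1 - \frac{k}{2}$)
$15044 + R{\left(2^{3} \right)} \left(-34\right) = 15044 + \left(1 - \frac{2^{3}}{2}\right) \left(-34\right) = 15044 + \left(1 - 4\right) \left(-34\right) = 15044 - -102 = 15044 + 102 = 15146$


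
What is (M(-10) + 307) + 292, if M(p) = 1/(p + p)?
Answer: 11979/20 ≈ 598.95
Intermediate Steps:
M(p) = 1/(2*p)
(M(-10) + 307) + 292 = ((½)/(-10) + 307) + 292 = ((½)*(-⅒) + 307) + 292 = (-1/20 + 307) + 292 = 6139/20 + 292 = 11979/20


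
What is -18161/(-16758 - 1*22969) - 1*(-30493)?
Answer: 1211413572/39727 ≈ 30493.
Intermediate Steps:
-18161/(-16758 - 1*22969) - 1*(-30493) = -18161/(-16758 - 22969) + 30493 = -18161/(-39727) + 30493 = -18161*(-1/39727) + 30493 = 18161/39727 + 30493 = 1211413572/39727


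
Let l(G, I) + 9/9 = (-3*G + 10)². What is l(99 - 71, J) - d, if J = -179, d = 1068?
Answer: 4407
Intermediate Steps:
l(G, I) = -1 + (10 - 3*G)² (l(G, I) = -1 + (-3*G + 10)² = -1 + (10 - 3*G)²)
l(99 - 71, J) - d = (-1 + (-10 + 3*(99 - 71))²) - 1*1068 = (-1 + (-10 + 3*28)²) - 1068 = (-1 + (-10 + 84)²) - 1068 = (-1 + 74²) - 1068 = (-1 + 5476) - 1068 = 5475 - 1068 = 4407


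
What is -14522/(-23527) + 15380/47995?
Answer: 211765730/225835673 ≈ 0.93770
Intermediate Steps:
-14522/(-23527) + 15380/47995 = -14522*(-1/23527) + 15380*(1/47995) = 14522/23527 + 3076/9599 = 211765730/225835673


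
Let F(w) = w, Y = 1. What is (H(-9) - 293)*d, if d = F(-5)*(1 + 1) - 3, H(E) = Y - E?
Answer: 3679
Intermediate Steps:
H(E) = 1 - E
d = -13 (d = -5*(1 + 1) - 3 = -5*2 - 3 = -10 - 3 = -13)
(H(-9) - 293)*d = ((1 - 1*(-9)) - 293)*(-13) = ((1 + 9) - 293)*(-13) = (10 - 293)*(-13) = -283*(-13) = 3679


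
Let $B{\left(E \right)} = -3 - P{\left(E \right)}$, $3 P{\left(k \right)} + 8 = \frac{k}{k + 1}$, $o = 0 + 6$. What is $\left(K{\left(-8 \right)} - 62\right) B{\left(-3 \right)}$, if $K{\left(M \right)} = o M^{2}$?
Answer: $- \frac{805}{3} \approx -268.33$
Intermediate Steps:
$o = 6$
$P{\left(k \right)} = - \frac{8}{3} + \frac{k}{3 \left(1 + k\right)}$ ($P{\left(k \right)} = - \frac{8}{3} + \frac{k \frac{1}{k + 1}}{3} = - \frac{8}{3} + \frac{k \frac{1}{1 + k}}{3} = - \frac{8}{3} + \frac{k}{3 \left(1 + k\right)}$)
$K{\left(M \right)} = 6 M^{2}$
$B{\left(E \right)} = -3 - \frac{-8 - 7 E}{3 \left(1 + E\right)}$
$\left(K{\left(-8 \right)} - 62\right) B{\left(-3 \right)} = \left(6 \left(-8\right)^{2} - 62\right) \frac{-1 - -6}{3 \left(1 - 3\right)} = \left(6 \cdot 64 - 62\right) \frac{-1 + 6}{3 \left(-2\right)} = \left(384 - 62\right) \frac{1}{3} \left(- \frac{1}{2}\right) 5 = 322 \left(- \frac{5}{6}\right) = - \frac{805}{3}$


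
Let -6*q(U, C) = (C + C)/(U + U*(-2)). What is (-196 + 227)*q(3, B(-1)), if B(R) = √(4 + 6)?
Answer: 31*√10/9 ≈ 10.892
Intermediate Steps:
B(R) = √10
q(U, C) = C/(3*U) (q(U, C) = -(C + C)/(6*(U + U*(-2))) = -2*C/(6*(U - 2*U)) = -2*C/(6*((-U))) = -2*C*(-1/U)/6 = -(-1)*C/(3*U) = C/(3*U))
(-196 + 227)*q(3, B(-1)) = (-196 + 227)*((⅓)*√10/3) = 31*((⅓)*√10*(⅓)) = 31*(√10/9) = 31*√10/9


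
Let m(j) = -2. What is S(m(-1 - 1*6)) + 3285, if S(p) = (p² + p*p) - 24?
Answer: 3269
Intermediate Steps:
S(p) = -24 + 2*p² (S(p) = (p² + p²) - 24 = 2*p² - 24 = -24 + 2*p²)
S(m(-1 - 1*6)) + 3285 = (-24 + 2*(-2)²) + 3285 = (-24 + 2*4) + 3285 = (-24 + 8) + 3285 = -16 + 3285 = 3269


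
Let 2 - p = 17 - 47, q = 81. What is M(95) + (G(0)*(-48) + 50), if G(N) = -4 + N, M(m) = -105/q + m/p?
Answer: 210533/864 ≈ 243.67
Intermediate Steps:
p = 32 (p = 2 - (17 - 47) = 2 - 1*(-30) = 2 + 30 = 32)
M(m) = -35/27 + m/32 (M(m) = -105/81 + m/32 = -105*1/81 + m*(1/32) = -35/27 + m/32)
M(95) + (G(0)*(-48) + 50) = (-35/27 + (1/32)*95) + ((-4 + 0)*(-48) + 50) = (-35/27 + 95/32) + (-4*(-48) + 50) = 1445/864 + (192 + 50) = 1445/864 + 242 = 210533/864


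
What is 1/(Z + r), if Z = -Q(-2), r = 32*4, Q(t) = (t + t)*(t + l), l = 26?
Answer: 1/224 ≈ 0.0044643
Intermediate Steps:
Q(t) = 2*t*(26 + t) (Q(t) = (t + t)*(t + 26) = (2*t)*(26 + t) = 2*t*(26 + t))
r = 128
Z = 96 (Z = -2*(-2)*(26 - 2) = -2*(-2)*24 = -1*(-96) = 96)
1/(Z + r) = 1/(96 + 128) = 1/224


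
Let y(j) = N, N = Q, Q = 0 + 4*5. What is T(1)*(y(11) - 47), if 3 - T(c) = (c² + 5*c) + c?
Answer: 108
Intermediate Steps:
Q = 20 (Q = 0 + 20 = 20)
N = 20
T(c) = 3 - c² - 6*c (T(c) = 3 - ((c² + 5*c) + c) = 3 - (c² + 6*c) = 3 + (-c² - 6*c) = 3 - c² - 6*c)
y(j) = 20
T(1)*(y(11) - 47) = (3 - 1*1² - 6*1)*(20 - 47) = (3 - 1*1 - 6)*(-27) = (3 - 1 - 6)*(-27) = -4*(-27) = 108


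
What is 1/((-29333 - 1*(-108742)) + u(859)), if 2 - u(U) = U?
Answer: 1/78552 ≈ 1.2730e-5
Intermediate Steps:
u(U) = 2 - U
1/((-29333 - 1*(-108742)) + u(859)) = 1/((-29333 - 1*(-108742)) + (2 - 1*859)) = 1/((-29333 + 108742) + (2 - 859)) = 1/(79409 - 857) = 1/78552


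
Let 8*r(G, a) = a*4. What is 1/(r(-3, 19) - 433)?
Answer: -2/847 ≈ -0.0023613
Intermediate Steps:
r(G, a) = a/2 (r(G, a) = (a*4)/8 = (4*a)/8 = a/2)
1/(r(-3, 19) - 433) = 1/((1/2)*19 - 433) = 1/(19/2 - 433) = 1/(-847/2) = -2/847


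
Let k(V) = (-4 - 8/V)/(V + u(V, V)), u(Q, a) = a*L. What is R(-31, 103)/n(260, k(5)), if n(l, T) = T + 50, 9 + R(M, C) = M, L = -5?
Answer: -1000/1257 ≈ -0.79554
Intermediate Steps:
R(M, C) = -9 + M
u(Q, a) = -5*a (u(Q, a) = a*(-5) = -5*a)
k(V) = -(-4 - 8/V)/(4*V) (k(V) = (-4 - 8/V)/(V - 5*V) = (-4 - 8/V)/((-4*V)) = (-4 - 8/V)*(-1/(4*V)) = -(-4 - 8/V)/(4*V))
n(l, T) = 50 + T
R(-31, 103)/n(260, k(5)) = (-9 - 31)/(50 + (2 + 5)/5²) = -40/(50 + (1/25)*7) = -40/(50 + 7/25) = -40/1257/25 = -40*25/1257 = -1000/1257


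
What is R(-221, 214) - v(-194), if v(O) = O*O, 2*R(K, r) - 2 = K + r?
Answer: -75277/2 ≈ -37639.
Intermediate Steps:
R(K, r) = 1 + K/2 + r/2 (R(K, r) = 1 + (K + r)/2 = 1 + (K/2 + r/2) = 1 + K/2 + r/2)
v(O) = O²
R(-221, 214) - v(-194) = (1 + (½)*(-221) + (½)*214) - 1*(-194)² = (1 - 221/2 + 107) - 1*37636 = -5/2 - 37636 = -75277/2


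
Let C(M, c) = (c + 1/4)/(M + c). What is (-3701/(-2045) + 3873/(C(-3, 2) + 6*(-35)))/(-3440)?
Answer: 9512997/1990848400 ≈ 0.0047784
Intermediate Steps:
C(M, c) = (1/4 + c)/(M + c) (C(M, c) = (c + 1/4)/(M + c) = (1/4 + c)/(M + c))
(-3701/(-2045) + 3873/(C(-3, 2) + 6*(-35)))/(-3440) = (-3701/(-2045) + 3873/((1/4 + 2)/(-3 + 2) + 6*(-35)))/(-3440) = (-3701*(-1/2045) + 3873/((9/4)/(-1) - 210))*(-1/3440) = (3701/2045 + 3873/(-1*9/4 - 210))*(-1/3440) = (3701/2045 + 3873/(-9/4 - 210))*(-1/3440) = (3701/2045 + 3873/(-849/4))*(-1/3440) = (3701/2045 + 3873*(-4/849))*(-1/3440) = (3701/2045 - 5164/283)*(-1/3440) = -9512997/578735*(-1/3440) = 9512997/1990848400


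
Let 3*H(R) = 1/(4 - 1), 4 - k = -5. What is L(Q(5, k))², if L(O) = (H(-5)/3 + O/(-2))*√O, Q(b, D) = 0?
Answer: 0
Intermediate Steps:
k = 9 (k = 4 - 1*(-5) = 4 + 5 = 9)
H(R) = ⅑ (H(R) = 1/(3*(4 - 1)) = (⅓)/3 = (⅓)*(⅓) = ⅑)
L(O) = √O*(1/27 - O/2) (L(O) = ((⅑)/3 + O/(-2))*√O = ((⅑)*(⅓) + O*(-½))*√O = (1/27 - O/2)*√O = √O*(1/27 - O/2))
L(Q(5, k))² = (√0*(2 - 27*0)/54)² = ((1/54)*0*(2 + 0))² = ((1/54)*0*2)² = 0² = 0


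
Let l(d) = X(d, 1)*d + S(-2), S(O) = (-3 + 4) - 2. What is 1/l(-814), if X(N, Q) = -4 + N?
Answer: 1/665851 ≈ 1.5018e-6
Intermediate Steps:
S(O) = -1 (S(O) = 1 - 2 = -1)
l(d) = -1 + d*(-4 + d) (l(d) = (-4 + d)*d - 1 = d*(-4 + d) - 1 = -1 + d*(-4 + d))
1/l(-814) = 1/(-1 - 814*(-4 - 814)) = 1/(-1 - 814*(-818)) = 1/(-1 + 665852) = 1/665851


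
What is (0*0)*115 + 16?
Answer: 16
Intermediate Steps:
(0*0)*115 + 16 = 0*115 + 16 = 0 + 16 = 16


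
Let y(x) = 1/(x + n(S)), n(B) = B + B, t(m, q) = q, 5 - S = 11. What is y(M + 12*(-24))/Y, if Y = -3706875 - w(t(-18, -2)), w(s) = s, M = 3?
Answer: 1/1100941281 ≈ 9.0831e-10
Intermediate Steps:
S = -6 (S = 5 - 1*11 = 5 - 11 = -6)
n(B) = 2*B
y(x) = 1/(-12 + x) (y(x) = 1/(x + 2*(-6)) = 1/(x - 12) = 1/(-12 + x))
Y = -3706873 (Y = -3706875 - 1*(-2) = -3706875 + 2 = -3706873)
y(M + 12*(-24))/Y = 1/((-12 + (3 + 12*(-24)))*(-3706873)) = -1/3706873/(-12 + (3 - 288)) = -1/3706873/(-12 - 285) = -1/3706873/(-297) = -1/297*(-1/3706873) = 1/1100941281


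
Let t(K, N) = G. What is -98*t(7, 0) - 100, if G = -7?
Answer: 586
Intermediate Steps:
t(K, N) = -7
-98*t(7, 0) - 100 = -98*(-7) - 100 = 686 - 100 = 586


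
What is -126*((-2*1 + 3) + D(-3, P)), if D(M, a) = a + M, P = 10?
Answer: -1008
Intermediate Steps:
D(M, a) = M + a
-126*((-2*1 + 3) + D(-3, P)) = -126*((-2*1 + 3) + (-3 + 10)) = -126*((-2 + 3) + 7) = -126*(1 + 7) = -126*8 = -1008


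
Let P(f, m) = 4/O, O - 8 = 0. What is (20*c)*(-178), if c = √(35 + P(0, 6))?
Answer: -1780*√142 ≈ -21211.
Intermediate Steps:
O = 8 (O = 8 + 0 = 8)
P(f, m) = ½ (P(f, m) = 4/8 = 4*(⅛) = ½)
c = √142/2 (c = √(35 + ½) = √(71/2) = √142/2 ≈ 5.9582)
(20*c)*(-178) = (20*(√142/2))*(-178) = (10*√142)*(-178) = -1780*√142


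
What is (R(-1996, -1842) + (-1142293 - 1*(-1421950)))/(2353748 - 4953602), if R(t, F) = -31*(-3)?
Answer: -46625/433309 ≈ -0.10760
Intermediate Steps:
R(t, F) = 93
(R(-1996, -1842) + (-1142293 - 1*(-1421950)))/(2353748 - 4953602) = (93 + (-1142293 - 1*(-1421950)))/(2353748 - 4953602) = (93 + (-1142293 + 1421950))/(-2599854) = (93 + 279657)*(-1/2599854) = 279750*(-1/2599854) = -46625/433309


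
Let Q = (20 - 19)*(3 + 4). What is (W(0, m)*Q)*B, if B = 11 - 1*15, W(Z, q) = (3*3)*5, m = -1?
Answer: -1260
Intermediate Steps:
W(Z, q) = 45 (W(Z, q) = 9*5 = 45)
B = -4 (B = 11 - 15 = -4)
Q = 7 (Q = 1*7 = 7)
(W(0, m)*Q)*B = (45*7)*(-4) = 315*(-4) = -1260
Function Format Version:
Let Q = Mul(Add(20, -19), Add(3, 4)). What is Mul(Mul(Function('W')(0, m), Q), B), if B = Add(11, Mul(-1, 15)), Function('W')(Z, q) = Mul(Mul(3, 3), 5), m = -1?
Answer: -1260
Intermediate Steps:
Function('W')(Z, q) = 45 (Function('W')(Z, q) = Mul(9, 5) = 45)
B = -4 (B = Add(11, -15) = -4)
Q = 7 (Q = Mul(1, 7) = 7)
Mul(Mul(Function('W')(0, m), Q), B) = Mul(Mul(45, 7), -4) = Mul(315, -4) = -1260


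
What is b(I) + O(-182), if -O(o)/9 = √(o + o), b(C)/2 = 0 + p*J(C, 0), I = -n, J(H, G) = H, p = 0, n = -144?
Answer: -18*I*√91 ≈ -171.71*I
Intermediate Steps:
I = 144 (I = -1*(-144) = 144)
b(C) = 0 (b(C) = 2*(0 + 0*C) = 2*(0 + 0) = 2*0 = 0)
O(o) = -9*√2*√o (O(o) = -9*√(o + o) = -9*√2*√o)
b(I) + O(-182) = 0 - 9*√2*√(-182) = 0 - 9*√2*I*√182 = 0 - 18*I*√91 = -18*I*√91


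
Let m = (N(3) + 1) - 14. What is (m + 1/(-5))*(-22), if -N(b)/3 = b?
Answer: 2442/5 ≈ 488.40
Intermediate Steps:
N(b) = -3*b
m = -22 (m = (-3*3 + 1) - 14 = (-9 + 1) - 14 = -8 - 14 = -22)
(m + 1/(-5))*(-22) = (-22 + 1/(-5))*(-22) = (-22 - ⅕)*(-22) = -111/5*(-22) = 2442/5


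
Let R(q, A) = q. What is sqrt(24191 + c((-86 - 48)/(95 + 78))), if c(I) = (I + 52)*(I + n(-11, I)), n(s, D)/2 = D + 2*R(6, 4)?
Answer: sqrt(757244939)/173 ≈ 159.06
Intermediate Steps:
n(s, D) = 24 + 2*D (n(s, D) = 2*(D + 2*6) = 2*(D + 12) = 2*(12 + D) = 24 + 2*D)
c(I) = (24 + 3*I)*(52 + I) (c(I) = (I + 52)*(I + (24 + 2*I)) = (52 + I)*(24 + 3*I) = (24 + 3*I)*(52 + I))
sqrt(24191 + c((-86 - 48)/(95 + 78))) = sqrt(24191 + (1248 + 3*((-86 - 48)/(95 + 78))**2 + 180*((-86 - 48)/(95 + 78)))) = sqrt(24191 + (1248 + 3*(-134/173)**2 + 180*(-134/173))) = sqrt(24191 + (1248 + 3*(17956/29929) - 24120/173)) = sqrt(24191 + (1248 + 53868/29929 - 24120/173)) = sqrt(24191 + 33232500/29929) = sqrt(757244939/29929) = sqrt(757244939)/173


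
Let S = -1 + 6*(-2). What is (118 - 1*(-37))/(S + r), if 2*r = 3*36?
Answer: 155/41 ≈ 3.7805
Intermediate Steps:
r = 54 (r = (3*36)/2 = (1/2)*108 = 54)
S = -13 (S = -1 - 12 = -13)
(118 - 1*(-37))/(S + r) = (118 - 1*(-37))/(-13 + 54) = (118 + 37)/41 = (1/41)*155 = 155/41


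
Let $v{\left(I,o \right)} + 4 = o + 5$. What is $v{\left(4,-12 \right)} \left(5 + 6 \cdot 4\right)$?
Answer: $-319$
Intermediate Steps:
$v{\left(I,o \right)} = 1 + o$ ($v{\left(I,o \right)} = -4 + \left(o + 5\right) = -4 + \left(5 + o\right) = 1 + o$)
$v{\left(4,-12 \right)} \left(5 + 6 \cdot 4\right) = \left(1 - 12\right) \left(5 + 6 \cdot 4\right) = - 11 \left(5 + 24\right) = \left(-11\right) 29 = -319$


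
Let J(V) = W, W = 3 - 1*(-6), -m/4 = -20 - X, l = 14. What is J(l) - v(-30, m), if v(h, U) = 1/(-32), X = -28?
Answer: 289/32 ≈ 9.0313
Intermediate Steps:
m = -32 (m = -4*(-20 - 1*(-28)) = -4*(-20 + 28) = -4*8 = -32)
W = 9 (W = 3 + 6 = 9)
v(h, U) = -1/32
J(V) = 9
J(l) - v(-30, m) = 9 - 1*(-1/32) = 9 + 1/32 = 289/32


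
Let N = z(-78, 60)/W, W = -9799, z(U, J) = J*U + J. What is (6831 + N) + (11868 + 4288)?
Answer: 225254233/9799 ≈ 22987.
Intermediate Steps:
z(U, J) = J + J*U
N = 4620/9799 (N = (60*(1 - 78))/(-9799) = (60*(-77))*(-1/9799) = -4620*(-1/9799) = 4620/9799 ≈ 0.47148)
(6831 + N) + (11868 + 4288) = (6831 + 4620/9799) + (11868 + 4288) = 66941589/9799 + 16156 = 225254233/9799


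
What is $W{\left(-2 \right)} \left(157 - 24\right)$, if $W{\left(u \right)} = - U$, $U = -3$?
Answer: $399$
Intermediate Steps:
$W{\left(u \right)} = 3$ ($W{\left(u \right)} = \left(-1\right) \left(-3\right) = 3$)
$W{\left(-2 \right)} \left(157 - 24\right) = 3 \left(157 - 24\right) = 3 \cdot 133 = 399$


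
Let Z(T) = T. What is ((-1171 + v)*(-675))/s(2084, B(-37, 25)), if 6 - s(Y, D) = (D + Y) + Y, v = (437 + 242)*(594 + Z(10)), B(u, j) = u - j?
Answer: 11041515/164 ≈ 67326.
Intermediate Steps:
v = 410116 (v = (437 + 242)*(594 + 10) = 679*604 = 410116)
s(Y, D) = 6 - D - 2*Y (s(Y, D) = 6 - ((D + Y) + Y) = 6 - (D + 2*Y) = 6 + (-D - 2*Y) = 6 - D - 2*Y)
((-1171 + v)*(-675))/s(2084, B(-37, 25)) = ((-1171 + 410116)*(-675))/(6 - (-37 - 1*25) - 2*2084) = (408945*(-675))/(6 - (-37 - 25) - 4168) = -276037875/(6 - 1*(-62) - 4168) = -276037875/(6 + 62 - 4168) = -276037875/(-4100) = -276037875*(-1/4100) = 11041515/164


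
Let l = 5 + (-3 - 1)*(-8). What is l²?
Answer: 1369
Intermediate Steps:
l = 37 (l = 5 - 4*(-8) = 5 + 32 = 37)
l² = 37² = 1369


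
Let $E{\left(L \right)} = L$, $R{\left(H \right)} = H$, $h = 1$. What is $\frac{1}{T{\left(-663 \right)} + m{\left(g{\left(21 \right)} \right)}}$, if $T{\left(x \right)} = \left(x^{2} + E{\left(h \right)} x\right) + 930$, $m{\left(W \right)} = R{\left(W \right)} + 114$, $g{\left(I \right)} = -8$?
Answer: $\frac{1}{439942} \approx 2.273 \cdot 10^{-6}$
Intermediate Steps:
$m{\left(W \right)} = 114 + W$ ($m{\left(W \right)} = W + 114 = 114 + W$)
$T{\left(x \right)} = 930 + x + x^{2}$ ($T{\left(x \right)} = \left(x^{2} + 1 x\right) + 930 = \left(x^{2} + x\right) + 930 = \left(x + x^{2}\right) + 930 = 930 + x + x^{2}$)
$\frac{1}{T{\left(-663 \right)} + m{\left(g{\left(21 \right)} \right)}} = \frac{1}{\left(930 - 663 + \left(-663\right)^{2}\right) + \left(114 - 8\right)} = \frac{1}{\left(930 - 663 + 439569\right) + 106} = \frac{1}{439836 + 106} = \frac{1}{439942}$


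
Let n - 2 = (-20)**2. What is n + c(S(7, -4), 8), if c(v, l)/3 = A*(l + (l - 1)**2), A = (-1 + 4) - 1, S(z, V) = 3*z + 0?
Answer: 744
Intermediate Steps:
S(z, V) = 3*z
A = 2 (A = 3 - 1 = 2)
c(v, l) = 6*l + 6*(-1 + l)**2 (c(v, l) = 3*(2*(l + (l - 1)**2)) = 3*(2*(l + (-1 + l)**2)) = 3*(2*l + 2*(-1 + l)**2) = 6*l + 6*(-1 + l)**2)
n = 402 (n = 2 + (-20)**2 = 2 + 400 = 402)
n + c(S(7, -4), 8) = 402 + (6*8 + 6*(-1 + 8)**2) = 402 + (48 + 6*7**2) = 402 + (48 + 6*49) = 402 + (48 + 294) = 402 + 342 = 744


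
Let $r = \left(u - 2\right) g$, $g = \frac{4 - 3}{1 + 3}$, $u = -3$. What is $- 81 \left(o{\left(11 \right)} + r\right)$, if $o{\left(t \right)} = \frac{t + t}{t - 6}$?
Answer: $- \frac{5103}{20} \approx -255.15$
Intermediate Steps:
$g = \frac{1}{4}$ ($g = 1 \cdot \frac{1}{4} = \frac{1}{4} \approx 0.25$)
$o{\left(t \right)} = \frac{2 t}{-6 + t}$
$r = - \frac{5}{4}$ ($r = \left(-3 - 2\right) \frac{1}{4} = \left(-5\right) \frac{1}{4} = - \frac{5}{4} \approx -1.25$)
$- 81 \left(o{\left(11 \right)} + r\right) = - 81 \left(2 \cdot 11 \frac{1}{-6 + 11} - \frac{5}{4}\right) = - 81 \left(2 \cdot 11 \cdot \frac{1}{5} - \frac{5}{4}\right) = - 81 \left(\frac{22}{5} - \frac{5}{4}\right) = \left(-81\right) \frac{63}{20} = - \frac{5103}{20}$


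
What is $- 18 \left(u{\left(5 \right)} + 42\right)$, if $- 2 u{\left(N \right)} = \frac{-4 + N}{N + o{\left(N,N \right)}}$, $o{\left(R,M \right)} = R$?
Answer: $- \frac{7551}{10} \approx -755.1$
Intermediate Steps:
$u{\left(N \right)} = - \frac{-4 + N}{4 N}$ ($u{\left(N \right)} = - \frac{\left(-4 + N\right) \frac{1}{N + N}}{2} = - \frac{\left(-4 + N\right) \frac{1}{2 N}}{2} = - \frac{\frac{1}{2} \frac{1}{N} \left(-4 + N\right)}{2} = - \frac{-4 + N}{4 N}$)
$- 18 \left(u{\left(5 \right)} + 42\right) = - 18 \left(\frac{4 - 5}{4 \cdot 5} + 42\right) = - 18 \left(\frac{1}{4} \cdot \frac{1}{5} \left(4 - 5\right) + 42\right) = - 18 \left(\frac{1}{4} \cdot \frac{1}{5} \left(-1\right) + 42\right) = - 18 \left(- \frac{1}{20} + 42\right) = \left(-18\right) \frac{839}{20} = - \frac{7551}{10}$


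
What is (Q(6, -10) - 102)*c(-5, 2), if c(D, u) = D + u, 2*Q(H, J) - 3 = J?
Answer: 633/2 ≈ 316.50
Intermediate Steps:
Q(H, J) = 3/2 + J/2
(Q(6, -10) - 102)*c(-5, 2) = ((3/2 + (½)*(-10)) - 102)*(-5 + 2) = ((3/2 - 5) - 102)*(-3) = (-7/2 - 102)*(-3) = -211/2*(-3) = 633/2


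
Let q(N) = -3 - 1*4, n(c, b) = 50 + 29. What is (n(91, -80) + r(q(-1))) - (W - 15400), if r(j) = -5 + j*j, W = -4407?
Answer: 19930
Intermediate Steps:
n(c, b) = 79
q(N) = -7 (q(N) = -3 - 4 = -7)
r(j) = -5 + j²
(n(91, -80) + r(q(-1))) - (W - 15400) = (79 + (-5 + (-7)²)) - (-4407 - 15400) = (79 + (-5 + 49)) - 1*(-19807) = (79 + 44) + 19807 = 123 + 19807 = 19930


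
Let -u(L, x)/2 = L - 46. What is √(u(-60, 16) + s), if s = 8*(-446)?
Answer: 2*I*√839 ≈ 57.931*I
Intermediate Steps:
s = -3568
u(L, x) = 92 - 2*L (u(L, x) = -2*(L - 46) = -2*(-46 + L) = 92 - 2*L)
√(u(-60, 16) + s) = √((92 - 2*(-60)) - 3568) = √((92 + 120) - 3568) = √(212 - 3568) = √(-3356) = 2*I*√839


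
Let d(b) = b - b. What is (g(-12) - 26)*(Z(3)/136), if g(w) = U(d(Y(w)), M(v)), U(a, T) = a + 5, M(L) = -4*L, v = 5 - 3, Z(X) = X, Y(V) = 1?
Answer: -63/136 ≈ -0.46324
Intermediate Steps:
d(b) = 0
v = 2
U(a, T) = 5 + a
g(w) = 5 (g(w) = 5 + 0 = 5)
(g(-12) - 26)*(Z(3)/136) = (5 - 26)*(3/136) = -63/136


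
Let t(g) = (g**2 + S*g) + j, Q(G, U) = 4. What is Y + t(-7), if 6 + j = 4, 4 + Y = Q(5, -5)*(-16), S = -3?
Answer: 0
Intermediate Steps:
Y = -68 (Y = -4 + 4*(-16) = -4 - 64 = -68)
j = -2 (j = -6 + 4 = -2)
t(g) = -2 + g**2 - 3*g (t(g) = (g**2 - 3*g) - 2 = -2 + g**2 - 3*g)
Y + t(-7) = -68 + (-2 + (-7)**2 - 3*(-7)) = -68 + (-2 + 49 + 21) = -68 + 68 = 0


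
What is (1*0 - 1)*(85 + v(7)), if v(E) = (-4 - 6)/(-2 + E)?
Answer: -83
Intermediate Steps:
v(E) = -10/(-2 + E)
(1*0 - 1)*(85 + v(7)) = (1*0 - 1)*(85 - 10/(-2 + 7)) = (0 - 1)*(85 - 10/5) = -(85 - 10*⅕) = -(85 - 2) = -1*83 = -83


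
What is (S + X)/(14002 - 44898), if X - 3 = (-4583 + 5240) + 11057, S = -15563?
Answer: 1923/15448 ≈ 0.12448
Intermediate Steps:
X = 11717 (X = 3 + ((-4583 + 5240) + 11057) = 3 + (657 + 11057) = 3 + 11714 = 11717)
(S + X)/(14002 - 44898) = (-15563 + 11717)/(14002 - 44898) = -3846/(-30896) = -3846*(-1/30896) = 1923/15448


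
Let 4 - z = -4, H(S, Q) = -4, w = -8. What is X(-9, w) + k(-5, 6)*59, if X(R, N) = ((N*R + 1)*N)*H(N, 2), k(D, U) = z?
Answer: 2808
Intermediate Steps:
z = 8 (z = 4 - 1*(-4) = 4 + 4 = 8)
k(D, U) = 8
X(R, N) = -4*N*(1 + N*R) (X(R, N) = ((N*R + 1)*N)*(-4) = ((1 + N*R)*N)*(-4) = (N*(1 + N*R))*(-4) = -4*N*(1 + N*R))
X(-9, w) + k(-5, 6)*59 = -4*(-8)*(1 - 8*(-9)) + 8*59 = -4*(-8)*(1 + 72) + 472 = -4*(-8)*73 + 472 = 2336 + 472 = 2808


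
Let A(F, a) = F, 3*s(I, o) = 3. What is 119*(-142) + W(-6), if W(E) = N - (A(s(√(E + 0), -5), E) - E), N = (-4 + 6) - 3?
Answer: -16906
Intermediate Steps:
s(I, o) = 1 (s(I, o) = (⅓)*3 = 1)
N = -1 (N = 2 - 3 = -1)
W(E) = -2 + E (W(E) = -1 - (1 - E) = -1 + (-1 + E) = -2 + E)
119*(-142) + W(-6) = 119*(-142) + (-2 - 6) = -16898 - 8 = -16906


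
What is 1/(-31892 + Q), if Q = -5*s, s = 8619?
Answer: -1/74987 ≈ -1.3336e-5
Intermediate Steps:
Q = -43095 (Q = -5*8619 = -43095)
1/(-31892 + Q) = 1/(-31892 - 43095) = 1/(-74987) = -1/74987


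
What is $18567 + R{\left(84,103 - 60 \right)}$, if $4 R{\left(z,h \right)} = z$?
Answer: $18588$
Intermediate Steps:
$R{\left(z,h \right)} = \frac{z}{4}$
$18567 + R{\left(84,103 - 60 \right)} = 18567 + \frac{1}{4} \cdot 84 = 18567 + 21 = 18588$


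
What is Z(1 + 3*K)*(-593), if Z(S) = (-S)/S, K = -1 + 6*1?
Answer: 593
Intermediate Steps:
K = 5 (K = -1 + 6 = 5)
Z(S) = -1
Z(1 + 3*K)*(-593) = -1*(-593) = 593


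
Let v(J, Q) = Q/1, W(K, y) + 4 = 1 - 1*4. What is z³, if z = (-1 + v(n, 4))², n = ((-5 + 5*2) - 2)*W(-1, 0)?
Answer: 729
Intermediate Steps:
W(K, y) = -7 (W(K, y) = -4 + (1 - 1*4) = -4 + (1 - 4) = -4 - 3 = -7)
n = -21 (n = ((-5 + 5*2) - 2)*(-7) = ((-5 + 10) - 2)*(-7) = (5 - 2)*(-7) = 3*(-7) = -21)
v(J, Q) = Q (v(J, Q) = 1*Q = Q)
z = 9 (z = (-1 + 4)² = 3² = 9)
z³ = 9³ = 729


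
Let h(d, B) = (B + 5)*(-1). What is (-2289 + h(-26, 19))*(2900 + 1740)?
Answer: -10732320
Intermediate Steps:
h(d, B) = -5 - B (h(d, B) = (5 + B)*(-1) = -5 - B)
(-2289 + h(-26, 19))*(2900 + 1740) = (-2289 + (-5 - 1*19))*(2900 + 1740) = (-2289 + (-5 - 19))*4640 = (-2289 - 24)*4640 = -2313*4640 = -10732320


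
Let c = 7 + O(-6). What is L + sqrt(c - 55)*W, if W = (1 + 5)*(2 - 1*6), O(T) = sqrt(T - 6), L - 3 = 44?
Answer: 47 - 24*sqrt(-48 + 2*I*sqrt(3)) ≈ 41.004 - 166.39*I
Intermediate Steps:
L = 47 (L = 3 + 44 = 47)
O(T) = sqrt(-6 + T)
c = 7 + 2*I*sqrt(3) (c = 7 + sqrt(-6 - 6) = 7 + sqrt(-12) = 7 + 2*I*sqrt(3) ≈ 7.0 + 3.4641*I)
W = -24 (W = 6*(2 - 6) = 6*(-4) = -24)
L + sqrt(c - 55)*W = 47 + sqrt((7 + 2*I*sqrt(3)) - 55)*(-24) = 47 + sqrt(-48 + 2*I*sqrt(3))*(-24) = 47 - 24*sqrt(-48 + 2*I*sqrt(3))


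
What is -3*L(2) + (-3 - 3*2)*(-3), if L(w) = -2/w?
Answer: 30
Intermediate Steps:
-3*L(2) + (-3 - 3*2)*(-3) = -(-6)/2 + (-3 - 3*2)*(-3) = -(-6)/2 + (-3 - 6)*(-3) = -3*(-1) - 9*(-3) = 3 + 27 = 30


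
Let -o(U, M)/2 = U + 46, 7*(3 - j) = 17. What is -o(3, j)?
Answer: 98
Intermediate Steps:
j = 4/7 (j = 3 - ⅐*17 = 3 - 17/7 = 4/7 ≈ 0.57143)
o(U, M) = -92 - 2*U (o(U, M) = -2*(U + 46) = -2*(46 + U) = -92 - 2*U)
-o(3, j) = -(-92 - 2*3) = -(-92 - 6) = -1*(-98) = 98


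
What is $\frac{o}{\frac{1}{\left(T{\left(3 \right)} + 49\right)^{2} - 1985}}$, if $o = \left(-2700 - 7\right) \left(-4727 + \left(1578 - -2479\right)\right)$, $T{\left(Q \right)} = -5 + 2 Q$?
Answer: $934050350$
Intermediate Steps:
$o = 1813690$ ($o = - 2707 \left(-4727 + \left(1578 + 2479\right)\right) = - 2707 \left(-4727 + 4057\right) = \left(-2707\right) \left(-670\right) = 1813690$)
$\frac{o}{\frac{1}{\left(T{\left(3 \right)} + 49\right)^{2} - 1985}} = \frac{1813690}{\frac{1}{\left(\left(-5 + 2 \cdot 3\right) + 49\right)^{2} - 1985}} = \frac{1813690}{\frac{1}{\left(\left(-5 + 6\right) + 49\right)^{2} - 1985}} = \frac{1813690}{\frac{1}{\left(1 + 49\right)^{2} - 1985}} = \frac{1813690}{\frac{1}{50^{2} - 1985}} = \frac{1813690}{\frac{1}{2500 - 1985}} = \frac{1813690}{\frac{1}{515}} = 1813690 \frac{1}{\frac{1}{515}} = 1813690 \cdot 515 = 934050350$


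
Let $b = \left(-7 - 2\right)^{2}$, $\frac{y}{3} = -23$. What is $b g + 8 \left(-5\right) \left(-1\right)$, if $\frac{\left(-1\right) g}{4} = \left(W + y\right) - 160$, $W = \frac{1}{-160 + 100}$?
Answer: $\frac{371207}{5} \approx 74241.0$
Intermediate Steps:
$y = -69$ ($y = 3 \left(-23\right) = -69$)
$W = - \frac{1}{60}$ ($W = \frac{1}{-60} = - \frac{1}{60} \approx -0.016667$)
$b = 81$ ($b = \left(-9\right)^{2} = 81$)
$g = \frac{13741}{15}$ ($g = - 4 \left(\left(- \frac{1}{60} - 69\right) - 160\right) = - 4 \left(- \frac{4141}{60} - 160\right) = \left(-4\right) \left(- \frac{13741}{60}\right) = \frac{13741}{15} \approx 916.07$)
$b g + 8 \left(-5\right) \left(-1\right) = 81 \cdot \frac{13741}{15} + 8 \left(-5\right) \left(-1\right) = \frac{371007}{5} - -40 = \frac{371007}{5} + 40 = \frac{371207}{5}$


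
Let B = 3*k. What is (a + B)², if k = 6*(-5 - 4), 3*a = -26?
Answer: 262144/9 ≈ 29127.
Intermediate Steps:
a = -26/3 (a = (⅓)*(-26) = -26/3 ≈ -8.6667)
k = -54 (k = 6*(-9) = -54)
B = -162 (B = 3*(-54) = -162)
(a + B)² = (-26/3 - 162)² = (-512/3)² = 262144/9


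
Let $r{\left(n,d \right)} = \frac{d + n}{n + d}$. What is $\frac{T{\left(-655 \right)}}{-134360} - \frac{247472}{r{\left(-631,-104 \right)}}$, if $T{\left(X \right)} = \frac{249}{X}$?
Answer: $- \frac{21778971337351}{88005800} \approx -2.4747 \cdot 10^{5}$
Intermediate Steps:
$r{\left(n,d \right)} = 1$ ($r{\left(n,d \right)} = \frac{d + n}{d + n} = 1$)
$\frac{T{\left(-655 \right)}}{-134360} - \frac{247472}{r{\left(-631,-104 \right)}} = \frac{249 \frac{1}{-655}}{-134360} - \frac{247472}{1} = 249 \left(- \frac{1}{655}\right) \left(- \frac{1}{134360}\right) - 247472 = \left(- \frac{249}{655}\right) \left(- \frac{1}{134360}\right) - 247472 = \frac{249}{88005800} - 247472 = - \frac{21778971337351}{88005800}$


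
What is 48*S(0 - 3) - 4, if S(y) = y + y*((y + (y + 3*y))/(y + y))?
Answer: -508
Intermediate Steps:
S(y) = 7*y/2 (S(y) = y + y*((y + 4*y)/((2*y))) = y + y*((5*y)*(1/(2*y))) = y + y*(5/2) = y + 5*y/2 = 7*y/2)
48*S(0 - 3) - 4 = 48*(7*(0 - 3)/2) - 4 = 48*((7/2)*(-3)) - 4 = 48*(-21/2) - 4 = -504 - 4 = -508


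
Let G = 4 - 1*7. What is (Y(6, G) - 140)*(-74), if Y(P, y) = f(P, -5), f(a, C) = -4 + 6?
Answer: 10212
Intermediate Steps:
f(a, C) = 2
G = -3 (G = 4 - 7 = -3)
Y(P, y) = 2
(Y(6, G) - 140)*(-74) = (2 - 140)*(-74) = -138*(-74) = 10212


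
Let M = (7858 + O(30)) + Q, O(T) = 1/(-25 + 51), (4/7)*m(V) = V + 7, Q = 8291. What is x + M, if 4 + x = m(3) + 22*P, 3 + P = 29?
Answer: 217549/13 ≈ 16735.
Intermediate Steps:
m(V) = 49/4 + 7*V/4 (m(V) = 7*(V + 7)/4 = 7*(7 + V)/4 = 49/4 + 7*V/4)
P = 26 (P = -3 + 29 = 26)
O(T) = 1/26
x = 1171/2 (x = -4 + ((49/4 + (7/4)*3) + 22*26) = -4 + ((49/4 + 21/4) + 572) = -4 + (35/2 + 572) = -4 + 1179/2 = 1171/2 ≈ 585.50)
M = 419875/26 (M = (7858 + 1/26) + 8291 = 204309/26 + 8291 = 419875/26 ≈ 16149.)
x + M = 1171/2 + 419875/26 = 217549/13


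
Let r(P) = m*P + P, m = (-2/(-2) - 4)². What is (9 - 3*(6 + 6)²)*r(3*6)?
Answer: -76140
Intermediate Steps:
m = 9 (m = (-2*(-½) - 4)² = (1 - 4)² = (-3)² = 9)
r(P) = 10*P (r(P) = 9*P + P = 10*P)
(9 - 3*(6 + 6)²)*r(3*6) = (9 - 3*(6 + 6)²)*(10*(3*6)) = (9 - 3*12²)*(10*18) = (9 - 3*144)*180 = (9 - 432)*180 = -423*180 = -76140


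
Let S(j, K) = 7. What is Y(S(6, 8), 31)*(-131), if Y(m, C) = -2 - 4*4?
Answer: 2358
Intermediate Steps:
Y(m, C) = -18 (Y(m, C) = -2 - 16 = -18)
Y(S(6, 8), 31)*(-131) = -18*(-131) = 2358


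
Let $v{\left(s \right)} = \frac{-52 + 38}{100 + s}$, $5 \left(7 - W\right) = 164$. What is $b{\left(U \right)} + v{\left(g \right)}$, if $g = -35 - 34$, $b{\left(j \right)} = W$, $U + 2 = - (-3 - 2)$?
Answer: $- \frac{4069}{155} \approx -26.252$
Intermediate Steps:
$W = - \frac{129}{5}$ ($W = 7 - \frac{164}{5} = - \frac{129}{5} \approx -25.8$)
$U = 3$ ($U = -2 - \left(-3 - 2\right) = -2 - -5 = -2 + 5 = 3$)
$b{\left(j \right)} = - \frac{129}{5}$
$g = -69$
$v{\left(s \right)} = - \frac{14}{100 + s}$
$b{\left(U \right)} + v{\left(g \right)} = - \frac{129}{5} - \frac{14}{100 - 69} = - \frac{129}{5} - \frac{14}{31} = - \frac{4069}{155}$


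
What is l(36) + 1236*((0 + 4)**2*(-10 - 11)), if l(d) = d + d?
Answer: -415224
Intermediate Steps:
l(d) = 2*d
l(36) + 1236*((0 + 4)**2*(-10 - 11)) = 2*36 + 1236*((0 + 4)**2*(-10 - 11)) = 72 + 1236*(4**2*(-21)) = 72 + 1236*(16*(-21)) = 72 + 1236*(-336) = 72 - 415296 = -415224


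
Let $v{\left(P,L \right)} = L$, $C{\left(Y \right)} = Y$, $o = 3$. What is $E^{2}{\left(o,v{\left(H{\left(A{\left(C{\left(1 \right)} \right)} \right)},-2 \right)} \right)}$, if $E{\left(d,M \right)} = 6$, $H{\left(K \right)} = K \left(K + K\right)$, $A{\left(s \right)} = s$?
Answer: $36$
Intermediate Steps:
$H{\left(K \right)} = 2 K^{2}$ ($H{\left(K \right)} = K 2 K = 2 K^{2}$)
$E^{2}{\left(o,v{\left(H{\left(A{\left(C{\left(1 \right)} \right)} \right)},-2 \right)} \right)} = 6^{2} = 36$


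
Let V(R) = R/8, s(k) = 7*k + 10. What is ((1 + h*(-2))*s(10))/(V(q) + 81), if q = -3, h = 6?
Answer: -1408/129 ≈ -10.915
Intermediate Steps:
s(k) = 10 + 7*k
V(R) = R/8 (V(R) = R*(1/8) = R/8)
((1 + h*(-2))*s(10))/(V(q) + 81) = ((1 + 6*(-2))*(10 + 7*10))/((1/8)*(-3) + 81) = ((1 - 12)*(10 + 70))/(-3/8 + 81) = (-11*80)/(645/8) = -880*8/645 = -1408/129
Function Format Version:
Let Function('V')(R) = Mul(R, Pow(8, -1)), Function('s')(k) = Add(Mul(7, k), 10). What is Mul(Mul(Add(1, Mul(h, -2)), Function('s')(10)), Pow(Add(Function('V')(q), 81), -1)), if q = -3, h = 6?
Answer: Rational(-1408, 129) ≈ -10.915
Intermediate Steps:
Function('s')(k) = Add(10, Mul(7, k))
Function('V')(R) = Mul(Rational(1, 8), R) (Function('V')(R) = Mul(R, Rational(1, 8)) = Mul(Rational(1, 8), R))
Mul(Mul(Add(1, Mul(h, -2)), Function('s')(10)), Pow(Add(Function('V')(q), 81), -1)) = Mul(Mul(Add(1, Mul(6, -2)), Add(10, Mul(7, 10))), Pow(Add(Mul(Rational(1, 8), -3), 81), -1)) = Mul(Mul(Add(1, -12), Add(10, 70)), Pow(Add(Rational(-3, 8), 81), -1)) = Mul(Mul(-11, 80), Pow(Rational(645, 8), -1)) = Mul(-880, Rational(8, 645)) = Rational(-1408, 129)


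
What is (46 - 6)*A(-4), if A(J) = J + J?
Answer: -320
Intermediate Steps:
A(J) = 2*J
(46 - 6)*A(-4) = (46 - 6)*(2*(-4)) = 40*(-8) = -320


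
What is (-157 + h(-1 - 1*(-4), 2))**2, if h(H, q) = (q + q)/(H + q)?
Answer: 609961/25 ≈ 24398.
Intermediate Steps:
h(H, q) = 2*q/(H + q) (h(H, q) = (2*q)/(H + q) = 2*q/(H + q))
(-157 + h(-1 - 1*(-4), 2))**2 = (-157 + 2*2/((-1 - 1*(-4)) + 2))**2 = (-157 + 2*2/((-1 + 4) + 2))**2 = (-157 + 2*2/(3 + 2))**2 = (-157 + 2*2/5)**2 = (-157 + 2*2*(1/5))**2 = (-157 + 4/5)**2 = (-781/5)**2 = 609961/25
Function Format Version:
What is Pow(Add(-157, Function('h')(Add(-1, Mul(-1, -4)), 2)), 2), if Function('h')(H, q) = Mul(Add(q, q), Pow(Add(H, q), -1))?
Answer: Rational(609961, 25) ≈ 24398.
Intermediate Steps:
Function('h')(H, q) = Mul(2, q, Pow(Add(H, q), -1)) (Function('h')(H, q) = Mul(Mul(2, q), Pow(Add(H, q), -1)) = Mul(2, q, Pow(Add(H, q), -1)))
Pow(Add(-157, Function('h')(Add(-1, Mul(-1, -4)), 2)), 2) = Pow(Add(-157, Mul(2, 2, Pow(Add(Add(-1, Mul(-1, -4)), 2), -1))), 2) = Pow(Add(-157, Mul(2, 2, Pow(Add(Add(-1, 4), 2), -1))), 2) = Pow(Add(-157, Mul(2, 2, Pow(Add(3, 2), -1))), 2) = Pow(Add(-157, Mul(2, 2, Pow(5, -1))), 2) = Pow(Add(-157, Mul(2, 2, Rational(1, 5))), 2) = Pow(Add(-157, Rational(4, 5)), 2) = Pow(Rational(-781, 5), 2) = Rational(609961, 25)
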